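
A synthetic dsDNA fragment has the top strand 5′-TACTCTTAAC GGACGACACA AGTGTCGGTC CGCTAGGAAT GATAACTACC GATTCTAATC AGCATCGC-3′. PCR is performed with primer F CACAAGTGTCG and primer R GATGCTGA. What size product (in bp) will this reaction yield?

Forward primer CACAAGTGTCG is found on the top strand at positions 17–27.
The reverse primer's reverse complement is TCAGCATC, which matches the template at positions 59–66.
The product runs from position 17 to position 66, so its length is 66 − 17 + 1 = 50 bp.

50 bp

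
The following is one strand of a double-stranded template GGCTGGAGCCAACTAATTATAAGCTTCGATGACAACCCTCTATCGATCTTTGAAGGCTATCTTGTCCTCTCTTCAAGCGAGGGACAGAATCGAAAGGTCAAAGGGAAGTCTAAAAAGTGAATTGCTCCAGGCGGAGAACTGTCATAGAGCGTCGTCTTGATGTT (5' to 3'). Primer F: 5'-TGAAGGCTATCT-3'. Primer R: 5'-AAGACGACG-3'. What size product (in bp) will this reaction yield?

The forward primer matches the template at positions 51–62.
Taking the reverse complement of AAGACGACG gives CGTCGTCTT, found at positions 150–158 on the template; the primer anneals here to the top strand with its 3' end pointing upstream.
Amplicon spans positions 51–158: 108 bp.

108 bp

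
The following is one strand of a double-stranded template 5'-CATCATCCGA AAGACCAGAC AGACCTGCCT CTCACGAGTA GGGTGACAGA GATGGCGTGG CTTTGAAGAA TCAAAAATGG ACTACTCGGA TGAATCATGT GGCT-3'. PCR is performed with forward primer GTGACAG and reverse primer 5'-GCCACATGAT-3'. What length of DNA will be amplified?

The forward primer matches the template at positions 43–49.
Taking the reverse complement of GCCACATGAT gives ATCATGTGGC, found at positions 94–103 on the template; the primer anneals here to the top strand with its 3' end pointing upstream.
Product length = (reverse-primer end) − (forward-primer start) + 1 = 103 − 43 + 1 = 61 bp.

61 bp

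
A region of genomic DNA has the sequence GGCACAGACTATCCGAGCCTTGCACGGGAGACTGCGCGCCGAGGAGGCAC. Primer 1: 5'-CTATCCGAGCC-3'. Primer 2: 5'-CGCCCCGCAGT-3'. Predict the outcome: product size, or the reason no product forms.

No product — primer 2 has no binding site in the template.

Primer 2 (CGCCCCGCAGT) does not match the top strand, and its reverse complement ACTGCGGGGCG does not match either.
With no annealing site for primer 2, no amplification occurs.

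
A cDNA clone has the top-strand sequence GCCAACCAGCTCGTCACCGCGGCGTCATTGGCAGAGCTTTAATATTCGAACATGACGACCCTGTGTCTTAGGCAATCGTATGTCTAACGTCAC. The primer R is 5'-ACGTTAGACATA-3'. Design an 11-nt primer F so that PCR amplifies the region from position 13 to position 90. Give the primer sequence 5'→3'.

5'-GTCACCGCGGC-3'

The reverse primer's reverse complement TATGTCTAACGT matches the template at positions 79–90; the product starts at position 13.
The forward primer is identical to the top strand over positions 13–23: GTCACCGCGGC.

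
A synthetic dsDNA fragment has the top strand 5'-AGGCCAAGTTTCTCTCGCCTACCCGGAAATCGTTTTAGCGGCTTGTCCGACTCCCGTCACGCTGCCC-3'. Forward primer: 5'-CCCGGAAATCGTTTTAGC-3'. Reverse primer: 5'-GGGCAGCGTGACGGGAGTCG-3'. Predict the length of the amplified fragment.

Forward primer CCCGGAAATCGTTTTAGC is found on the top strand at positions 22–39.
Taking the reverse complement of GGGCAGCGTGACGGGAGTCG gives CGACTCCCGTCACGCTGCCC, found at positions 48–67 on the template; the primer anneals here to the top strand with its 3' end pointing upstream.
The product runs from position 22 to position 67, so its length is 67 − 22 + 1 = 46 bp.

46 bp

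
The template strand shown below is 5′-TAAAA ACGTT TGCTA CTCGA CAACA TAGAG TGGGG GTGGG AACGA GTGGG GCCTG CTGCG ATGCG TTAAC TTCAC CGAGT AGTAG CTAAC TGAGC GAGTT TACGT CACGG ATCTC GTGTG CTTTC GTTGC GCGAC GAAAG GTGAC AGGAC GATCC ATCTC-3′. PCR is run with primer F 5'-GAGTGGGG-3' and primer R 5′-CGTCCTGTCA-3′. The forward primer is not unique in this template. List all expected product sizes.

The forward primer GAGTGGGG matches the top strand at positions 28–35, 44–51.
The reverse primer's reverse complement is TGACAGGACG, matching at positions 142–151.
Each forward site pairs with the reverse site to give a product ending at position 151: sizes 124, 108 bp.

124 bp, 108 bp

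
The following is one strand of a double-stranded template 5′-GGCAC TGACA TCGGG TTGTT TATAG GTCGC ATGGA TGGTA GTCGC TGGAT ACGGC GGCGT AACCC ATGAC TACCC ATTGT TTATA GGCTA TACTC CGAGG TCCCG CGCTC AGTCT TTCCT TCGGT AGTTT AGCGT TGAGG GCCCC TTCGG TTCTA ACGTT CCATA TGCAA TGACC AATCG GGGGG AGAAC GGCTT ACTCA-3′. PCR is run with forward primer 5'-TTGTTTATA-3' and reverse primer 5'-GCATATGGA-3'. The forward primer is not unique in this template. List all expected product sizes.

The forward primer TTGTTTATA matches the top strand at positions 16–24, 77–85.
The reverse primer's reverse complement is TCCATATGC, matching at positions 160–168.
Each forward site pairs with the reverse site to give a product ending at position 168: sizes 153, 92 bp.

153 bp, 92 bp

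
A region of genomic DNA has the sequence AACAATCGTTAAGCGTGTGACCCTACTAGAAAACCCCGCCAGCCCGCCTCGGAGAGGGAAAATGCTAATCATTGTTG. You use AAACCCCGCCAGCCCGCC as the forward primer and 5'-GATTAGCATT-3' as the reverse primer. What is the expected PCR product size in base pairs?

Scanning the template, AAACCCCGCCAGCCCGCC occurs at positions 31–48; this primer anneals to the bottom strand there with its 3' end pointing downstream.
The reverse primer's reverse complement is AATGCTAATC, which matches the template at positions 61–70.
Product length = (reverse-primer end) − (forward-primer start) + 1 = 70 − 31 + 1 = 40 bp.

40 bp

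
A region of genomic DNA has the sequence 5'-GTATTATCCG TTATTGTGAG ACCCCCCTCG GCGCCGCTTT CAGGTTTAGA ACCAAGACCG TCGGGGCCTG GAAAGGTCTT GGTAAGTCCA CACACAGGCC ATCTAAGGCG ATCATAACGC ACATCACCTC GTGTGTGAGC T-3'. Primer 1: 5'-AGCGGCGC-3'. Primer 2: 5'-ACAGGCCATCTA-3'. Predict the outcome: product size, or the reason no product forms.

No product — the primers' 3' ends point away from each other.

Primer 1 (AGCGGCGC) has reverse complement GCGCCGCT, which matches the top strand at positions 31–38; primer 1 anneals to the top strand there with its 3' end pointing upstream toward position 31.
Primer 2 (ACAGGCCATCTA) matches the top strand directly at positions 94–105; it anneals to the bottom strand with its 3' end pointing downstream toward position 105.
The 3' ends diverge (primer 1 extends toward position 1, primer 2 toward position 141), so the primers never converge on a shared product.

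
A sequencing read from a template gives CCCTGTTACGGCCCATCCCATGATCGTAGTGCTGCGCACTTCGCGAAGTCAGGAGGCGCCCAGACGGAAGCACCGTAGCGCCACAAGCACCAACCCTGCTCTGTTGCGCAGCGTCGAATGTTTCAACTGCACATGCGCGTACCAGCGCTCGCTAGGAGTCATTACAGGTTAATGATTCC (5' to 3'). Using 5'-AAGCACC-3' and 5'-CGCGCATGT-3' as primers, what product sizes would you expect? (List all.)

72 bp, 55 bp

The forward primer AAGCACC matches the top strand at positions 68–74, 85–91.
The reverse primer's reverse complement is ACATGCGCG, matching at positions 131–139.
Each forward site pairs with the reverse site to give a product ending at position 139: sizes 72, 55 bp.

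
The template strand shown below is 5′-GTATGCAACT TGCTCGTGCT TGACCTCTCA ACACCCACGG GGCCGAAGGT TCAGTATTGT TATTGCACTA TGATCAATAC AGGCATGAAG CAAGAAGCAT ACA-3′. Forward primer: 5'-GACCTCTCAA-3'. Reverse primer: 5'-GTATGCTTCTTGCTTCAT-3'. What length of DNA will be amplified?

Forward primer GACCTCTCAA is found on the top strand at positions 22–31.
The reverse primer's reverse complement is ATGAAGCAAGAAGCATAC, which matches the template at positions 85–102.
The product runs from position 22 to position 102, so its length is 102 − 22 + 1 = 81 bp.

81 bp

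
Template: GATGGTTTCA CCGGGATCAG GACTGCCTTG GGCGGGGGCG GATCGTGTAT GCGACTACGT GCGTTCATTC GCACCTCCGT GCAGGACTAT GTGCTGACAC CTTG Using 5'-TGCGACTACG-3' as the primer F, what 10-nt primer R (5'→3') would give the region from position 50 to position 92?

5'-ACATAGTCCT-3'

The product's 3' end on the top strand is position 92.
The reverse primer anneals to the top strand over positions 83–92, i.e. to AGGACTATGT.
Its sequence written 5'→3' is the reverse complement: ACATAGTCCT.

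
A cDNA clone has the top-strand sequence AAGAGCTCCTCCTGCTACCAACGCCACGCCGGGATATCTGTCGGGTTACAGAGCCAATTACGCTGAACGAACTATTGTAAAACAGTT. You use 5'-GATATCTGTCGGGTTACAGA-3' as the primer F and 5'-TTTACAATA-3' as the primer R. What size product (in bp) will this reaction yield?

The forward primer matches the template at positions 33–52.
Taking the reverse complement of TTTACAATA gives TATTGTAAA, found at positions 73–81 on the template; the primer anneals here to the top strand with its 3' end pointing upstream.
Amplicon spans positions 33–81: 49 bp.

49 bp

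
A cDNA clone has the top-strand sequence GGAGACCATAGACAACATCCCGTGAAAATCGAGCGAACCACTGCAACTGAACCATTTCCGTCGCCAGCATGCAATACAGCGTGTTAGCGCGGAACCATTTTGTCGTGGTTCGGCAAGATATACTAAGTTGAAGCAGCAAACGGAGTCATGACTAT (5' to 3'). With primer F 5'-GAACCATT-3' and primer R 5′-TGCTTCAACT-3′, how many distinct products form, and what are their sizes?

The forward primer GAACCATT matches the top strand at positions 49–56, 92–99.
The reverse primer's reverse complement is AGTTGAAGCA, matching at positions 126–135.
Each forward site pairs with the reverse site to give a product ending at position 135: sizes 87, 44 bp.

Two products: 87 bp, 44 bp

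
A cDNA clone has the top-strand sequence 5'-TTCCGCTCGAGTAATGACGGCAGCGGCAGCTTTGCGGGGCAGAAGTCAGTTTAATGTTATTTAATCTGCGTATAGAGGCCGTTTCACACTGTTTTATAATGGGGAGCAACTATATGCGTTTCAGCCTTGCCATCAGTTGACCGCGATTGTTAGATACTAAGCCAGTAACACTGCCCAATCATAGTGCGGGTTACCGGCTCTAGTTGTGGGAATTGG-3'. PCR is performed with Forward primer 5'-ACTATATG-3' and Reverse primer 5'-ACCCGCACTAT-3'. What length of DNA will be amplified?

83 bp

The forward primer matches the template at positions 109–116.
The reverse primer's reverse complement is ATAGTGCGGGT, which matches the template at positions 181–191.
Product length = (reverse-primer end) − (forward-primer start) + 1 = 191 − 109 + 1 = 83 bp.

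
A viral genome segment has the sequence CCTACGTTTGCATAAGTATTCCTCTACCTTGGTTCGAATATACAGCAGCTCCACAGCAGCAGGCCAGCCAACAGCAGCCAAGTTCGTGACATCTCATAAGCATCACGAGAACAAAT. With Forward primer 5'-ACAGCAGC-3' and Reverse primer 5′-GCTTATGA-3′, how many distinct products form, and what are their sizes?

The forward primer ACAGCAGC matches the top strand at positions 42–49, 53–60, 71–78.
The reverse primer's reverse complement is TCATAAGC, matching at positions 94–101.
Each forward site pairs with the reverse site to give a product ending at position 101: sizes 60, 49, 31 bp.

Three products: 60 bp, 49 bp, 31 bp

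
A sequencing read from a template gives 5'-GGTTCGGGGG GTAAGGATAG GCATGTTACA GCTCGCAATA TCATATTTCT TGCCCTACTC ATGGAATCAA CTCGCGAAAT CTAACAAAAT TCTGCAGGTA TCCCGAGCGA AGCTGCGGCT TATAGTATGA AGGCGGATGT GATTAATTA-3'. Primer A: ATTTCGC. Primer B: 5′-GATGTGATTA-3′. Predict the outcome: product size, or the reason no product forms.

Primer A (ATTTCGC) has reverse complement GCGAAAT, which matches the top strand at positions 74–80; primer A anneals to the top strand there with its 3' end pointing upstream toward position 74.
Primer B (GATGTGATTA) matches the top strand directly at positions 136–145; it anneals to the bottom strand with its 3' end pointing downstream toward position 145.
The 3' ends diverge (primer A extends toward position 1, primer B toward position 149), so the primers never converge on a shared product.

No product — the primers' 3' ends point away from each other.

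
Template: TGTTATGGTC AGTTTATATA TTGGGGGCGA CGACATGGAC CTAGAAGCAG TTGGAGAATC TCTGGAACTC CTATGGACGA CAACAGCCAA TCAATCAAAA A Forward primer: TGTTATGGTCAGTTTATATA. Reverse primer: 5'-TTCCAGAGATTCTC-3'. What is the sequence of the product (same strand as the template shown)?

The forward primer matches the template at positions 1–20.
Taking the reverse complement of TTCCAGAGATTCTC gives GAGAATCTCTGGAA, found at positions 54–67 on the template; the primer anneals here to the top strand with its 3' end pointing upstream.
The product is the template from position 1 through 67 (67 bp).

5'-TGTTATGGTCAGTTTATATATTGGGGGCGACGACATGGACCTAGAAGCAGTTGGAGAATCTCTGGAA-3'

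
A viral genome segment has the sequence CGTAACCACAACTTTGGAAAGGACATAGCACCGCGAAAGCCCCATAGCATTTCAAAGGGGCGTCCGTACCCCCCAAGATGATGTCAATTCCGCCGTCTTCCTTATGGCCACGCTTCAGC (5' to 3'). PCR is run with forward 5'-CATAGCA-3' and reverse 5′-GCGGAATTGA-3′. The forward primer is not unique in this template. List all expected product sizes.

The forward primer CATAGCA matches the top strand at positions 24–30, 43–49.
The reverse primer's reverse complement is TCAATTCCGC, matching at positions 84–93.
Each forward site pairs with the reverse site to give a product ending at position 93: sizes 70, 51 bp.

70 bp, 51 bp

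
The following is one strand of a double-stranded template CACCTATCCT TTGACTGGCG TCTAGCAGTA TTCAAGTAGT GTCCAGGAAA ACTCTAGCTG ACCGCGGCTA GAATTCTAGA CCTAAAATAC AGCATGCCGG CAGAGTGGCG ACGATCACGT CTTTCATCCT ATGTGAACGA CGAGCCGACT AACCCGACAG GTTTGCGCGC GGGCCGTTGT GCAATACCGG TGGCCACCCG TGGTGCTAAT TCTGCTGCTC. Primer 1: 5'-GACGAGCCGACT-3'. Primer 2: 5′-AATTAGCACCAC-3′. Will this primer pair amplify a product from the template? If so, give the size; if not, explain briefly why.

Primer 1 (GACGAGCCGACT) matches the top strand at positions 139–150; it acts as a forward primer.
Primer 2's reverse complement is GTGGTGCTAATT, matching the top strand at positions 200–211; it acts as a reverse primer.
The 3' ends face each other across positions 139–211, giving a 73 bp product.

Yes — a 73 bp product.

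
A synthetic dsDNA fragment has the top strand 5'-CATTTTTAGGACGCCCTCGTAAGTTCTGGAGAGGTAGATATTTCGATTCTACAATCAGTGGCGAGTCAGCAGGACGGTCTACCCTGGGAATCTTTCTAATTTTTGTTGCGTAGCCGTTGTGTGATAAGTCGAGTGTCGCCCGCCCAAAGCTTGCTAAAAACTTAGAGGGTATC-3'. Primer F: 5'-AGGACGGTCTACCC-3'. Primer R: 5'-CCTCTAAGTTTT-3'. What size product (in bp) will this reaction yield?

98 bp

Forward primer AGGACGGTCTACCC is found on the top strand at positions 71–84.
Taking the reverse complement of CCTCTAAGTTTT gives AAAACTTAGAGG, found at positions 157–168 on the template; the primer anneals here to the top strand with its 3' end pointing upstream.
The product runs from position 71 to position 168, so its length is 168 − 71 + 1 = 98 bp.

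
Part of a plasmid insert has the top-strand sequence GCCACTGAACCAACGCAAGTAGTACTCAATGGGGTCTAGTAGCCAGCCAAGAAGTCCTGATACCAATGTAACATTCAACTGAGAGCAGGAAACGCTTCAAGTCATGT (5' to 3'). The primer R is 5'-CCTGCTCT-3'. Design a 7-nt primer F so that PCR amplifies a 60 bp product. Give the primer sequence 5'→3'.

The reverse primer's reverse complement AGAGCAGG matches the template at positions 82–89, so the product ends at position 89.
A 60 bp product then starts at position 89 − 60 + 1 = 30.
The forward primer is identical to the top strand there: TGGGGTC.

5'-TGGGGTC-3'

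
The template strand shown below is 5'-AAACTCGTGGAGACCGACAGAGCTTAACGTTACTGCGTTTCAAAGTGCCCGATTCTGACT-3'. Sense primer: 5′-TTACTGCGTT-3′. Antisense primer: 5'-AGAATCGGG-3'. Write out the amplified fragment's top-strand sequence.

5'-TTACTGCGTTTCAAAGTGCCCGATTCT-3'

Scanning the template, TTACTGCGTT occurs at positions 30–39; this primer anneals to the bottom strand there with its 3' end pointing downstream.
Reverse complement of the reverse primer: CCCGATTCT. This occurs on the top strand at positions 48–56.
The product is the template from position 30 through 56 (27 bp).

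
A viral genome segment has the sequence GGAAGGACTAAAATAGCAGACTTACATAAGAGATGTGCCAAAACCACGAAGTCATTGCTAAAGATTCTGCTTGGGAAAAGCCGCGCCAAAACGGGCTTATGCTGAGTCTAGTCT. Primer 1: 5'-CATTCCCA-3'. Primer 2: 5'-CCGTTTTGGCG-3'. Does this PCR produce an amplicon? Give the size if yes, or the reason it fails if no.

No product — primer 1 has no binding site in the template.

Primer 1 (CATTCCCA) does not match the top strand, and its reverse complement TGGGAATG does not match either.
With no annealing site for primer 1, no amplification occurs.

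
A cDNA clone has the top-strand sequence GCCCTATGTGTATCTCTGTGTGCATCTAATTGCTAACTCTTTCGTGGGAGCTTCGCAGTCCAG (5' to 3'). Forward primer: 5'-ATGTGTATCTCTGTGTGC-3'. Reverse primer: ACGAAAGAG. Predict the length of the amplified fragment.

40 bp

Scanning the template, ATGTGTATCTCTGTGTGC occurs at positions 6–23; this primer anneals to the bottom strand there with its 3' end pointing downstream.
The reverse primer's reverse complement is CTCTTTCGT, which matches the template at positions 37–45.
Product length = (reverse-primer end) − (forward-primer start) + 1 = 45 − 6 + 1 = 40 bp.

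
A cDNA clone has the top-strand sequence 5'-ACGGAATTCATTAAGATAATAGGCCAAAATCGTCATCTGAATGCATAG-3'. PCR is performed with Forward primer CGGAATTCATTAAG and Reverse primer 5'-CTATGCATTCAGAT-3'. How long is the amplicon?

Scanning the template, CGGAATTCATTAAG occurs at positions 2–15; this primer anneals to the bottom strand there with its 3' end pointing downstream.
Taking the reverse complement of CTATGCATTCAGAT gives ATCTGAATGCATAG, found at positions 35–48 on the template; the primer anneals here to the top strand with its 3' end pointing upstream.
Amplicon spans positions 2–48: 47 bp.

47 bp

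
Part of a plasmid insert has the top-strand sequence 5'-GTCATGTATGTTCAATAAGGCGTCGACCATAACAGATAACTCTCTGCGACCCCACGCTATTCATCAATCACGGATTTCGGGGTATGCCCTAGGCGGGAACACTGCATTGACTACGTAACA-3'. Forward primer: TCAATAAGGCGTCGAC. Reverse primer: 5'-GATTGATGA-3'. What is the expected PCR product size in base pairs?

Forward primer TCAATAAGGCGTCGAC is found on the top strand at positions 12–27.
The reverse primer's reverse complement is TCATCAATC, which matches the template at positions 61–69.
Product length = (reverse-primer end) − (forward-primer start) + 1 = 69 − 12 + 1 = 58 bp.

58 bp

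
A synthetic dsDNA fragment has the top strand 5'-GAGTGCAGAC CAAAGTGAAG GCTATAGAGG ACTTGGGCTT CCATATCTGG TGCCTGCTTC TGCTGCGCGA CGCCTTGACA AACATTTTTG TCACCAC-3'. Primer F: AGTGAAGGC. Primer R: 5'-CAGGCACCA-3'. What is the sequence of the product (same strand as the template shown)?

5'-AGTGAAGGCTATAGAGGACTTGGGCTTCCATATCTGGTGCCTG-3'

Scanning the template, AGTGAAGGC occurs at positions 14–22; this primer anneals to the bottom strand there with its 3' end pointing downstream.
Reverse complement of the reverse primer: TGGTGCCTG. This occurs on the top strand at positions 48–56.
The product is the template from position 14 through 56 (43 bp).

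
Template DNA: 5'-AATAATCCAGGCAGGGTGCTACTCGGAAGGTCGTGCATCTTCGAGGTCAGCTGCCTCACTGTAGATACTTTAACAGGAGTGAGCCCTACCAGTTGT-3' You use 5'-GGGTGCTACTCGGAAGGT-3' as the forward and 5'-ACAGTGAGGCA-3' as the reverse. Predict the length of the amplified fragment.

The forward primer matches the template at positions 14–31.
Taking the reverse complement of ACAGTGAGGCA gives TGCCTCACTGT, found at positions 52–62 on the template; the primer anneals here to the top strand with its 3' end pointing upstream.
Product length = (reverse-primer end) − (forward-primer start) + 1 = 62 − 14 + 1 = 49 bp.

49 bp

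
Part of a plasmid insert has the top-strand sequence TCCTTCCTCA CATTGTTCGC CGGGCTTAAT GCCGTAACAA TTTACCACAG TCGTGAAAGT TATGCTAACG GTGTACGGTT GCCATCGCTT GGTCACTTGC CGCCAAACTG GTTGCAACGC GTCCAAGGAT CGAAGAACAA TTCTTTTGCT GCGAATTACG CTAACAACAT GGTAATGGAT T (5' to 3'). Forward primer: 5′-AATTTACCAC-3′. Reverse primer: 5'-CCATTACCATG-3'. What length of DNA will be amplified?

140 bp

The forward primer matches the template at positions 39–48.
Reverse complement of the reverse primer: CATGGTAATGG. This occurs on the top strand at positions 168–178.
Amplicon spans positions 39–178: 140 bp.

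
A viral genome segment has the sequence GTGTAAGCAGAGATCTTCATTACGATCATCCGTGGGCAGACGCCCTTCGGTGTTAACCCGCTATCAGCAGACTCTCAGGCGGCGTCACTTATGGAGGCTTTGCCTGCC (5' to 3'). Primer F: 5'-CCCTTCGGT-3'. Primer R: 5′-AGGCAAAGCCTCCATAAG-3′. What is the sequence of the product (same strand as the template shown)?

5'-CCCTTCGGTGTTAACCCGCTATCAGCAGACTCTCAGGCGGCGTCACTTATGGAGGCTTTGCCT-3'

The forward primer matches the template at positions 43–51.
Reverse complement of the reverse primer: CTTATGGAGGCTTTGCCT. This occurs on the top strand at positions 88–105.
The product is the template from position 43 through 105 (63 bp).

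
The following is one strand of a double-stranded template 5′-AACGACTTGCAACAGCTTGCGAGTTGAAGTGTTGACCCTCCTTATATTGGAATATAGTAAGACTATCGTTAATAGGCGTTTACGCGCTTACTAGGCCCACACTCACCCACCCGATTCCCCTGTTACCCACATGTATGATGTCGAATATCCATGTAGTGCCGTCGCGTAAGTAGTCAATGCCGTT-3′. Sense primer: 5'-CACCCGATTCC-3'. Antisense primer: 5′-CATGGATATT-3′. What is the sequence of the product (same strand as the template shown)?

5'-CACCCGATTCCCCTGTTACCCACATGTATGATGTCGAATATCCATG-3'

Forward primer CACCCGATTCC is found on the top strand at positions 108–118.
Reverse complement of the reverse primer: AATATCCATG. This occurs on the top strand at positions 144–153.
The product is the template from position 108 through 153 (46 bp).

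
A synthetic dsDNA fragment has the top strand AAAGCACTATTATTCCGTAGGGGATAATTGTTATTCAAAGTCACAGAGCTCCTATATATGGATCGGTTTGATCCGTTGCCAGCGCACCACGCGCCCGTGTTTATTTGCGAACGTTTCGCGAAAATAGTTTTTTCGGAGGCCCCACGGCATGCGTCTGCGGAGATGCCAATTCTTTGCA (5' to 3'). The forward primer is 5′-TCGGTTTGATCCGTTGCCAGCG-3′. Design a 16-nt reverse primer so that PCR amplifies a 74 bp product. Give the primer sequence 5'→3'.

5'-CCGAAAAAACTATTTT-3'

The forward primer binds at positions 63–84, so a 74 bp product ends at position 63 + 74 − 1 = 136.
The reverse primer anneals to the top strand over positions 121–136, i.e. to AAAATAGTTTTTTCGG.
Its sequence written 5'→3' is the reverse complement: CCGAAAAAACTATTTT.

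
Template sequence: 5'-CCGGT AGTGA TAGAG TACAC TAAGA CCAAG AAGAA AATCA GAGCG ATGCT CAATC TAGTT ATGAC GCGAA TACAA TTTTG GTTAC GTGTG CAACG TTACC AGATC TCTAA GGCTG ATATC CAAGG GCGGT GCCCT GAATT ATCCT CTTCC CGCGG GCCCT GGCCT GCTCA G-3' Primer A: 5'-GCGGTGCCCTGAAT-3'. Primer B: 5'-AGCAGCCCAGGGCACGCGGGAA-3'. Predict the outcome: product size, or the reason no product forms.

No product — primer B has no binding site in the template.

Primer B (AGCAGCCCAGGGCACGCGGGAA) does not match the top strand, and its reverse complement TTCCCGCGTGCCCTGGGCTGCT does not match either.
With no annealing site for primer B, no amplification occurs.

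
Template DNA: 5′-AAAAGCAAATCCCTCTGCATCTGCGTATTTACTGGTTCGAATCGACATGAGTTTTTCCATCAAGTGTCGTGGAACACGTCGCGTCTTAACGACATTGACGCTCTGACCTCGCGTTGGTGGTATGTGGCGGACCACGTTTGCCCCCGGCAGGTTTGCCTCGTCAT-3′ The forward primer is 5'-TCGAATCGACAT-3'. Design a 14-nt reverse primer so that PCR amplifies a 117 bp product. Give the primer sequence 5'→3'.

5'-AACCTGCCGGGGGC-3'

The forward primer binds at positions 37–48, so a 117 bp product ends at position 37 + 117 − 1 = 153.
The reverse primer anneals to the top strand over positions 140–153, i.e. to GCCCCCGGCAGGTT.
Its sequence written 5'→3' is the reverse complement: AACCTGCCGGGGGC.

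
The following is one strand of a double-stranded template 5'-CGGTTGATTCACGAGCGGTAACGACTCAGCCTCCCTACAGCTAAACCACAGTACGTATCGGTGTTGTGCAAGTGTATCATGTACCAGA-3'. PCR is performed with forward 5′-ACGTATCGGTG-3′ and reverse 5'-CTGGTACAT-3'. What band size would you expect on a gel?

Scanning the template, ACGTATCGGTG occurs at positions 53–63; this primer anneals to the bottom strand there with its 3' end pointing downstream.
Reverse complement of the reverse primer: ATGTACCAG. This occurs on the top strand at positions 79–87.
Amplicon spans positions 53–87: 35 bp.

35 bp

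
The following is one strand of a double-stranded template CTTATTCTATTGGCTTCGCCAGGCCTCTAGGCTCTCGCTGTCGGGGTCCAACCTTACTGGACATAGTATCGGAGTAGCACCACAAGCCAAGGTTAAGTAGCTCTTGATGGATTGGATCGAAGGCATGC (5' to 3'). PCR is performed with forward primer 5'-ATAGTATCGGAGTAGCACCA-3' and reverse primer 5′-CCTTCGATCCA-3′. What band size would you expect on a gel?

Forward primer ATAGTATCGGAGTAGCACCA is found on the top strand at positions 63–82.
Reverse complement of the reverse primer: TGGATCGAAGG. This occurs on the top strand at positions 113–123.
The product runs from position 63 to position 123, so its length is 123 − 63 + 1 = 61 bp.

61 bp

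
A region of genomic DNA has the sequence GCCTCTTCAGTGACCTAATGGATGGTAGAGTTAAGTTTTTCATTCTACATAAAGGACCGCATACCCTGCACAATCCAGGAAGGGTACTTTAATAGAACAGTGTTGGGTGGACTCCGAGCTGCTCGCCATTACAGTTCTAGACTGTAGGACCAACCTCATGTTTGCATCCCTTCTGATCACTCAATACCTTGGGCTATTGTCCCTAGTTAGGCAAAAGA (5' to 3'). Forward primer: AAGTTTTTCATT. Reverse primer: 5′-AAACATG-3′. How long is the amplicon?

Scanning the template, AAGTTTTTCATT occurs at positions 33–44; this primer anneals to the bottom strand there with its 3' end pointing downstream.
Taking the reverse complement of AAACATG gives CATGTTT, found at positions 157–163 on the template; the primer anneals here to the top strand with its 3' end pointing upstream.
Product length = (reverse-primer end) − (forward-primer start) + 1 = 163 − 33 + 1 = 131 bp.

131 bp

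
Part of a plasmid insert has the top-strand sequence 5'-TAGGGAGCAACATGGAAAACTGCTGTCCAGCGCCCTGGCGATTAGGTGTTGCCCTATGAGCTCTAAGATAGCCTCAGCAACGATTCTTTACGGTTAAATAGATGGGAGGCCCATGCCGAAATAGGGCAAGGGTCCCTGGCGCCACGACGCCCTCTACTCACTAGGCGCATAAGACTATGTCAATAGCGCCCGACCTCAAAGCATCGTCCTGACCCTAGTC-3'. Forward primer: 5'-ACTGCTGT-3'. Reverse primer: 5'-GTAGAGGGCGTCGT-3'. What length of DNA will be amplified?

Scanning the template, ACTGCTGT occurs at positions 19–26; this primer anneals to the bottom strand there with its 3' end pointing downstream.
Reverse complement of the reverse primer: ACGACGCCCTCTAC. This occurs on the top strand at positions 144–157.
The product runs from position 19 to position 157, so its length is 157 − 19 + 1 = 139 bp.

139 bp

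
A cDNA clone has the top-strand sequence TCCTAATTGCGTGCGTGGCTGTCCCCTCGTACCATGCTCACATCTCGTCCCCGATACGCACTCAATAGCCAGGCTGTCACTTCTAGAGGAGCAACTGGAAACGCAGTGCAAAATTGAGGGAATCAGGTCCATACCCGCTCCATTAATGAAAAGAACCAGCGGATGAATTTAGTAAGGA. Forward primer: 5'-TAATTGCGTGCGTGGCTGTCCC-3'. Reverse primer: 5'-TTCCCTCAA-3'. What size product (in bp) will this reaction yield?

119 bp

Forward primer TAATTGCGTGCGTGGCTGTCCC is found on the top strand at positions 4–25.
The reverse primer's reverse complement is TTGAGGGAA, which matches the template at positions 114–122.
Amplicon spans positions 4–122: 119 bp.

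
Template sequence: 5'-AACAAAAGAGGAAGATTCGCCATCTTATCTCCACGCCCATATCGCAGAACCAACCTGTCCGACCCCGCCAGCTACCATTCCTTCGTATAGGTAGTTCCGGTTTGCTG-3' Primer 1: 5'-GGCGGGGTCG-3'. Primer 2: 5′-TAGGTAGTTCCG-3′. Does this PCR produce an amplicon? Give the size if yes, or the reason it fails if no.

No product — the primers' 3' ends point away from each other.

Primer 1 (GGCGGGGTCG) has reverse complement CGACCCCGCC, which matches the top strand at positions 60–69; primer 1 anneals to the top strand there with its 3' end pointing upstream toward position 60.
Primer 2 (TAGGTAGTTCCG) matches the top strand directly at positions 88–99; it anneals to the bottom strand with its 3' end pointing downstream toward position 99.
The 3' ends diverge (primer 1 extends toward position 1, primer 2 toward position 107), so the primers never converge on a shared product.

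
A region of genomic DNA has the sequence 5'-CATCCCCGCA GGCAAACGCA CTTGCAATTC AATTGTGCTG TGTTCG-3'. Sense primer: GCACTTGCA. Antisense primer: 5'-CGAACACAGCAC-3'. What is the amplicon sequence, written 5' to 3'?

The forward primer matches the template at positions 18–26.
Taking the reverse complement of CGAACACAGCAC gives GTGCTGTGTTCG, found at positions 35–46 on the template; the primer anneals here to the top strand with its 3' end pointing upstream.
The product is the template from position 18 through 46 (29 bp).

5'-GCACTTGCAATTCAATTGTGCTGTGTTCG-3'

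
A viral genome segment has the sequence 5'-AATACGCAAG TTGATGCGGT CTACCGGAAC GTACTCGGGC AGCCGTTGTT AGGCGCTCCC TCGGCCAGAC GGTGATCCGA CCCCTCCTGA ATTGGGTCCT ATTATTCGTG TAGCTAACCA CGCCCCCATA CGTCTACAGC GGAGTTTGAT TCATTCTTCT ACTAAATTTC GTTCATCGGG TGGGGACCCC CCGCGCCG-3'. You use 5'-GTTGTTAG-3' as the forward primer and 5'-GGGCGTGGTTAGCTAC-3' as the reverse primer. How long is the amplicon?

Scanning the template, GTTGTTAG occurs at positions 45–52; this primer anneals to the bottom strand there with its 3' end pointing downstream.
Taking the reverse complement of GGGCGTGGTTAGCTAC gives GTAGCTAACCACGCCC, found at positions 110–125 on the template; the primer anneals here to the top strand with its 3' end pointing upstream.
Amplicon spans positions 45–125: 81 bp.

81 bp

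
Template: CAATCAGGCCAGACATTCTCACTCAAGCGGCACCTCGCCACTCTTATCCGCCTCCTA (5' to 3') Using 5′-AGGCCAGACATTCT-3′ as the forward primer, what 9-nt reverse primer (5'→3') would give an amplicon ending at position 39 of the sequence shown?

The forward primer binds at positions 6–19; the product's 3' end on the top strand is position 39.
The reverse primer anneals to the top strand over positions 31–39, i.e. to CACCTCGCC.
Its sequence written 5'→3' is the reverse complement: GGCGAGGTG.

5'-GGCGAGGTG-3'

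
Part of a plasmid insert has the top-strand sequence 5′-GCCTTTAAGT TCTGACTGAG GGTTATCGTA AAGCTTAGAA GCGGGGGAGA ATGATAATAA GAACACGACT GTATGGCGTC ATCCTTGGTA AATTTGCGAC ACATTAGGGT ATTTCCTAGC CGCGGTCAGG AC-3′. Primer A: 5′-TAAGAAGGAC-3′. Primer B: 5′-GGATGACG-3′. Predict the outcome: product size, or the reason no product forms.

Primer A (TAAGAAGGAC) does not match the top strand, and its reverse complement GTCCTTCTTA does not match either.
With no annealing site for primer A, no amplification occurs.

No product — primer A has no binding site in the template.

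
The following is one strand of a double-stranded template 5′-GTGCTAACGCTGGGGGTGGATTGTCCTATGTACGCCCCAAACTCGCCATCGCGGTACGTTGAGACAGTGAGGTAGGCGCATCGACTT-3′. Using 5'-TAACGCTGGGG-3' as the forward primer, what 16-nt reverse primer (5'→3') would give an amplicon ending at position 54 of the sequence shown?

5'-CCGCGATGGCGAGTTT-3'

The forward primer binds at positions 5–15; the product's 3' end on the top strand is position 54.
The reverse primer anneals to the top strand over positions 39–54, i.e. to AAACTCGCCATCGCGG.
Its sequence written 5'→3' is the reverse complement: CCGCGATGGCGAGTTT.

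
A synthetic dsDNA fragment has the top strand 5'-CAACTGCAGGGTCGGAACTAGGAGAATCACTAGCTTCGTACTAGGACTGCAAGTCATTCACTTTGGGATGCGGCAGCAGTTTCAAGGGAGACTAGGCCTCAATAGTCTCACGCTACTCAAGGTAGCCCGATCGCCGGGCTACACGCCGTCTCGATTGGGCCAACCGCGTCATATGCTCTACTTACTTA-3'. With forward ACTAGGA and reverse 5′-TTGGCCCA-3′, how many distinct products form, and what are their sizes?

Two products: 147 bp, 124 bp

The forward primer ACTAGGA matches the top strand at positions 17–23, 40–46.
The reverse primer's reverse complement is TGGGCCAA, matching at positions 156–163.
Each forward site pairs with the reverse site to give a product ending at position 163: sizes 147, 124 bp.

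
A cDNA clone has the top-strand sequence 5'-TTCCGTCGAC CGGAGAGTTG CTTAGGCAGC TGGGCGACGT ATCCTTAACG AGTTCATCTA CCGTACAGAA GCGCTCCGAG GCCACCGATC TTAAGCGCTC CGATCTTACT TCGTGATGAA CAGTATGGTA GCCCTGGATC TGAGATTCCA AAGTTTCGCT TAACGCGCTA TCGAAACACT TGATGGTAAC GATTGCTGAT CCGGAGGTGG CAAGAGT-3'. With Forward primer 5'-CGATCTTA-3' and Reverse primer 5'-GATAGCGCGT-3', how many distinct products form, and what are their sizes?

The forward primer CGATCTTA matches the top strand at positions 86–93, 101–108.
The reverse primer's reverse complement is ACGCGCTATC, matching at positions 163–172.
Each forward site pairs with the reverse site to give a product ending at position 172: sizes 87, 72 bp.

Two products: 87 bp, 72 bp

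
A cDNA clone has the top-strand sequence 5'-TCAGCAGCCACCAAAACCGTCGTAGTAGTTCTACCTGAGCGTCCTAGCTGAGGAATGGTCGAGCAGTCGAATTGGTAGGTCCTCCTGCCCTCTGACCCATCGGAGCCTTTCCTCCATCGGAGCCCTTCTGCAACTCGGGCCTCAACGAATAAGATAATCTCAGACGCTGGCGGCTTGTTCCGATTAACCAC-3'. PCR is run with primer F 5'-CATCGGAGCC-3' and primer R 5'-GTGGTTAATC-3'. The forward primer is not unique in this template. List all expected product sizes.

94 bp, 77 bp

The forward primer CATCGGAGCC matches the top strand at positions 98–107, 115–124.
The reverse primer's reverse complement is GATTAACCAC, matching at positions 182–191.
Each forward site pairs with the reverse site to give a product ending at position 191: sizes 94, 77 bp.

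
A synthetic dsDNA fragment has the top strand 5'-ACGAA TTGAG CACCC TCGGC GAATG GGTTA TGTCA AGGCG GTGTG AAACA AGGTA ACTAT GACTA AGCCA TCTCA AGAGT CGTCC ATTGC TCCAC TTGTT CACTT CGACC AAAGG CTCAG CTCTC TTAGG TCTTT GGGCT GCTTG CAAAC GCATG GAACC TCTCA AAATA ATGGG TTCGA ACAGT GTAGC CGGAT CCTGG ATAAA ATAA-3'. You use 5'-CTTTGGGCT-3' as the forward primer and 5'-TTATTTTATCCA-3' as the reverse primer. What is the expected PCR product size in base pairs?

Scanning the template, CTTTGGGCT occurs at positions 132–140; this primer anneals to the bottom strand there with its 3' end pointing downstream.
Reverse complement of the reverse primer: TGGATAAAATAA. This occurs on the top strand at positions 198–209.
Product length = (reverse-primer end) − (forward-primer start) + 1 = 209 − 132 + 1 = 78 bp.

78 bp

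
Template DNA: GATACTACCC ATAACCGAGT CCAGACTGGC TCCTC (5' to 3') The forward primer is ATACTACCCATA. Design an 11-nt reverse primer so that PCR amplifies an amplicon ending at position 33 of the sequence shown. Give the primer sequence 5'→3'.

5'-GGAGCCAGTCT-3'

The forward primer binds at positions 2–13; the product's 3' end on the top strand is position 33.
The reverse primer anneals to the top strand over positions 23–33, i.e. to AGACTGGCTCC.
Its sequence written 5'→3' is the reverse complement: GGAGCCAGTCT.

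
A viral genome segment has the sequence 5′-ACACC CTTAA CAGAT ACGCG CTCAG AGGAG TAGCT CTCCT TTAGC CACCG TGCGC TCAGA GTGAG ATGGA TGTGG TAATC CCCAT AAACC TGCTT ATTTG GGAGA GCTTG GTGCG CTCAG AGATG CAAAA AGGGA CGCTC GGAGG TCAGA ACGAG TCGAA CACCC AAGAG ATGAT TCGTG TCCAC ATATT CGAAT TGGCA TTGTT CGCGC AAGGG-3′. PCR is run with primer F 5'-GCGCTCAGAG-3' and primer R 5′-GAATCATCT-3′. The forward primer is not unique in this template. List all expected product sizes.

The forward primer GCGCTCAGAG matches the top strand at positions 18–27, 52–61, 113–122.
The reverse primer's reverse complement is AGATGATTC, matching at positions 169–177.
Each forward site pairs with the reverse site to give a product ending at position 177: sizes 160, 126, 65 bp.

160 bp, 126 bp, 65 bp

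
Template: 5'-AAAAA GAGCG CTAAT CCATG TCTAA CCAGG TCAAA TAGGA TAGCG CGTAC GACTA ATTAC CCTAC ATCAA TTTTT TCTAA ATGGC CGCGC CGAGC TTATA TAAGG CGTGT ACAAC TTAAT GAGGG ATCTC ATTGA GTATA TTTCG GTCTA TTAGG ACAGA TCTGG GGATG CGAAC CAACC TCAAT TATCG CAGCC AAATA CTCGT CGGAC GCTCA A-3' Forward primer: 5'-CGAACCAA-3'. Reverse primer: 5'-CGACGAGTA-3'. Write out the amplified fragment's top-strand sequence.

5'-CGAACCAACCTCAATTATCGCAGCCAAATACTCGTCG-3'

Forward primer CGAACCAA is found on the top strand at positions 171–178.
Taking the reverse complement of CGACGAGTA gives TACTCGTCG, found at positions 199–207 on the template; the primer anneals here to the top strand with its 3' end pointing upstream.
The product is the template from position 171 through 207 (37 bp).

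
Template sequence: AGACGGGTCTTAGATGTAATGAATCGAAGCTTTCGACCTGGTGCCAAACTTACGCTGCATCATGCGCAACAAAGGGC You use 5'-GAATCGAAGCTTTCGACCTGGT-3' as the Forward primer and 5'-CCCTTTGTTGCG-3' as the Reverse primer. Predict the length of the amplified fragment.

56 bp

The forward primer matches the template at positions 21–42.
The reverse primer's reverse complement is CGCAACAAAGGG, which matches the template at positions 65–76.
The product runs from position 21 to position 76, so its length is 76 − 21 + 1 = 56 bp.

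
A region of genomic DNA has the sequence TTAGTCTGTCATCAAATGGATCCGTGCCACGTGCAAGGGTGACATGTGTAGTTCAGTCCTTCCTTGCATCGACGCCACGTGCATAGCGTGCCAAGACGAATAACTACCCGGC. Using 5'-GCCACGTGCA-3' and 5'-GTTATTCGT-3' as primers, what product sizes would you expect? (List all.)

The forward primer GCCACGTGCA matches the top strand at positions 26–35, 74–83.
The reverse primer's reverse complement is ACGAATAAC, matching at positions 96–104.
Each forward site pairs with the reverse site to give a product ending at position 104: sizes 79, 31 bp.

79 bp, 31 bp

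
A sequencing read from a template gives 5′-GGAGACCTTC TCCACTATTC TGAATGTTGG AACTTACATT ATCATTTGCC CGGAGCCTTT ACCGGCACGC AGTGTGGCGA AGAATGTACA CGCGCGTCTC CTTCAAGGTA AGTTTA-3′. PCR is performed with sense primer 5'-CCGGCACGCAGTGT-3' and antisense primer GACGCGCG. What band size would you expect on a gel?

37 bp

Scanning the template, CCGGCACGCAGTGT occurs at positions 62–75; this primer anneals to the bottom strand there with its 3' end pointing downstream.
Taking the reverse complement of GACGCGCG gives CGCGCGTC, found at positions 91–98 on the template; the primer anneals here to the top strand with its 3' end pointing upstream.
Product length = (reverse-primer end) − (forward-primer start) + 1 = 98 − 62 + 1 = 37 bp.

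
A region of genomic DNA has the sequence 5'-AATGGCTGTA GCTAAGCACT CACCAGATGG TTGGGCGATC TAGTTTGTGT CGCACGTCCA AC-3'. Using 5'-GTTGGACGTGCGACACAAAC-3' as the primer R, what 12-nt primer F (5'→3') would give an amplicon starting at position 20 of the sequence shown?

The reverse primer's reverse complement GTTTGTGTCGCACGTCCAAC matches the template at positions 43–62; the product starts at position 20.
The forward primer is identical to the top strand over positions 20–31: TCACCAGATGGT.

5'-TCACCAGATGGT-3'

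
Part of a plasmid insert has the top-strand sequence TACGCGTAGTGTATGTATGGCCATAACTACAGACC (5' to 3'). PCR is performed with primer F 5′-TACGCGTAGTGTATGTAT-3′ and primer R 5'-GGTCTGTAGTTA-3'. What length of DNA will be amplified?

35 bp

Forward primer TACGCGTAGTGTATGTAT is found on the top strand at positions 1–18.
Reverse complement of the reverse primer: TAACTACAGACC. This occurs on the top strand at positions 24–35.
Amplicon spans positions 1–35: 35 bp.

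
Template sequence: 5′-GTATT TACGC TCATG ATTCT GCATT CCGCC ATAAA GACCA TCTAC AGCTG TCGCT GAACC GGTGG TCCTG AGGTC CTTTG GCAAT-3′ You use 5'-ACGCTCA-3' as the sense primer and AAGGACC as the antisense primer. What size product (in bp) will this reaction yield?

72 bp

The forward primer matches the template at positions 7–13.
The reverse primer's reverse complement is GGTCCTT, which matches the template at positions 72–78.
The product runs from position 7 to position 78, so its length is 78 − 7 + 1 = 72 bp.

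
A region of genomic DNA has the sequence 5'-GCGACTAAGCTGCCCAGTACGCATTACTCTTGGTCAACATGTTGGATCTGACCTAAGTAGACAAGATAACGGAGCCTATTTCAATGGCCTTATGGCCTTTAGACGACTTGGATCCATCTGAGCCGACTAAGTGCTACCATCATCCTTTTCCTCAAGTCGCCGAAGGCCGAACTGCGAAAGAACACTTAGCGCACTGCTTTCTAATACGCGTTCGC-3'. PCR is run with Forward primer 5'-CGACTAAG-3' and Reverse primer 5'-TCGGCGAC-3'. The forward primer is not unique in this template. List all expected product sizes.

162 bp, 40 bp

The forward primer CGACTAAG matches the top strand at positions 2–9, 124–131.
The reverse primer's reverse complement is GTCGCCGA, matching at positions 156–163.
Each forward site pairs with the reverse site to give a product ending at position 163: sizes 162, 40 bp.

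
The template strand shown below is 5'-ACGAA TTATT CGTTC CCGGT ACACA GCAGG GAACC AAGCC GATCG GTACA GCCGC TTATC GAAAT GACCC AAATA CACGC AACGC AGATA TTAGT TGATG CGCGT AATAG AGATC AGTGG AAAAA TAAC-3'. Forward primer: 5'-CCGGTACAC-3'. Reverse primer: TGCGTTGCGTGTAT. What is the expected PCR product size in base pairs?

71 bp

Scanning the template, CCGGTACAC occurs at positions 16–24; this primer anneals to the bottom strand there with its 3' end pointing downstream.
Taking the reverse complement of TGCGTTGCGTGTAT gives ATACACGCAACGCA, found at positions 73–86 on the template; the primer anneals here to the top strand with its 3' end pointing upstream.
Product length = (reverse-primer end) − (forward-primer start) + 1 = 86 − 16 + 1 = 71 bp.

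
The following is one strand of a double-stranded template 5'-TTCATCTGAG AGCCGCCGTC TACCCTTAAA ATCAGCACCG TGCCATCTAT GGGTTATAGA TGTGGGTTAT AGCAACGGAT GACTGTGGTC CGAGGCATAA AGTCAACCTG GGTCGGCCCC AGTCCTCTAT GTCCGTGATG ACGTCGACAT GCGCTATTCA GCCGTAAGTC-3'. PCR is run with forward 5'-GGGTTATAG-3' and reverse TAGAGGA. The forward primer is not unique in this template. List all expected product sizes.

The forward primer GGGTTATAG matches the top strand at positions 51–59, 64–72.
The reverse primer's reverse complement is TCCTCTA, matching at positions 123–129.
Each forward site pairs with the reverse site to give a product ending at position 129: sizes 79, 66 bp.

79 bp, 66 bp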